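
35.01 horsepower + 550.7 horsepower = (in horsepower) 585.7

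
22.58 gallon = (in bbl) 0.5376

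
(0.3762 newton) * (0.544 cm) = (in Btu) 1.94e-06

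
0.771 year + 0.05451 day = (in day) 281.5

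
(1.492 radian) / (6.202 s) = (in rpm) 2.297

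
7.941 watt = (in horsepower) 0.01065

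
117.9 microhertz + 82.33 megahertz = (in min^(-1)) 4.94e+09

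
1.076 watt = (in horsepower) 0.001443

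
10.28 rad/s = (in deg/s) 589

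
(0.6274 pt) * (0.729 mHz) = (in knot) 3.136e-07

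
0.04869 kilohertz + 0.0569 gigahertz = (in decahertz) 5.69e+06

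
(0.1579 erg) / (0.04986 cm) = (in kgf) 3.229e-06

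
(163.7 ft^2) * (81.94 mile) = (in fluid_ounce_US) 6.781e+10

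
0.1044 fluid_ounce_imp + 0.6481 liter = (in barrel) 0.004095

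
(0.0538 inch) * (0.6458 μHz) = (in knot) 1.715e-09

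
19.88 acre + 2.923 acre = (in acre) 22.8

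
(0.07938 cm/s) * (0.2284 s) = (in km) 1.813e-07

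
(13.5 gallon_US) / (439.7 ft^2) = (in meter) 0.001251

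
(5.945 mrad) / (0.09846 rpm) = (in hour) 0.0001602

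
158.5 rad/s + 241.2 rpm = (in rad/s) 183.8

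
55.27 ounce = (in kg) 1.567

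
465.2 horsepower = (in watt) 3.469e+05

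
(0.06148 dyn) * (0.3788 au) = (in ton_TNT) 8.327e-06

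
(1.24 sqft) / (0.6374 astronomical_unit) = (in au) 8.076e-24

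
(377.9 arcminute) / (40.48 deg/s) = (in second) 0.1556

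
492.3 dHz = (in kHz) 0.04923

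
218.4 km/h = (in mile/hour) 135.7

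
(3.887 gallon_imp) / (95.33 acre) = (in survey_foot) 1.503e-07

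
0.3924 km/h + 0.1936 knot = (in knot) 0.4055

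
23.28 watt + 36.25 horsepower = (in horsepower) 36.28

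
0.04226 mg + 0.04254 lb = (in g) 19.3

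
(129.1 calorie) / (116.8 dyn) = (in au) 3.091e-06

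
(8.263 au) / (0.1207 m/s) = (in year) 3.248e+05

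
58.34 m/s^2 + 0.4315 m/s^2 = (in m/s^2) 58.77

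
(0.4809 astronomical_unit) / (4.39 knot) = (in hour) 8.849e+06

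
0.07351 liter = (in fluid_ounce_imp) 2.587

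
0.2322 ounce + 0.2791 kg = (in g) 285.7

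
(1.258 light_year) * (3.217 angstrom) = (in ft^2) 4.121e+07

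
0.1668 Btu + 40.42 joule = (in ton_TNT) 5.172e-08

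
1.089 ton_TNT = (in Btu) 4.319e+06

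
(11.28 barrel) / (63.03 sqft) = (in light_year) 3.237e-17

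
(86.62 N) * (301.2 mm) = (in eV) 1.628e+20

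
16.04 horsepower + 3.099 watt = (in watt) 1.196e+04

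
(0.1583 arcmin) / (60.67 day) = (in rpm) 8.389e-11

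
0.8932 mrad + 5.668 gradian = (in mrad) 89.93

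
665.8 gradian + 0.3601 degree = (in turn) 1.666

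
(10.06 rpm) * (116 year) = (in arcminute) 1.325e+13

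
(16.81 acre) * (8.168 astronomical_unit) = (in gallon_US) 2.196e+19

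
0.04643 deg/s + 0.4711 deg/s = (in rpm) 0.08625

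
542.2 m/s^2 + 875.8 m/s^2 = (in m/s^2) 1418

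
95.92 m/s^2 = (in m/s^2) 95.92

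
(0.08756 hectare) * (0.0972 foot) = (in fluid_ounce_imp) 9.13e+05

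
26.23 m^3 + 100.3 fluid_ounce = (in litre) 2.623e+04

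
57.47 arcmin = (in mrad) 16.72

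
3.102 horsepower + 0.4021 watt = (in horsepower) 3.103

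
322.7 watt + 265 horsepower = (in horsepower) 265.4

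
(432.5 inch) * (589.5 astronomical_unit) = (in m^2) 9.688e+14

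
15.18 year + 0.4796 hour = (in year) 15.18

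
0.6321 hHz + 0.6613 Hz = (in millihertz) 6.387e+04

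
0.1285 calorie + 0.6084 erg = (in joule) 0.5376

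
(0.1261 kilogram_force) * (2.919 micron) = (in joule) 3.61e-06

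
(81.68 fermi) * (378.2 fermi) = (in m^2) 3.089e-26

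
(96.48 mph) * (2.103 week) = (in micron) 5.486e+13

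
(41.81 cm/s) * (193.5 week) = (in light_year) 5.172e-09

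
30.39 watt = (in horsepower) 0.04075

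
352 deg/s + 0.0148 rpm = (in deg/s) 352.1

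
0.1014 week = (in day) 0.7098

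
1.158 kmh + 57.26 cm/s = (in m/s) 0.8943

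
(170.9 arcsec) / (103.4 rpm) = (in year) 2.426e-12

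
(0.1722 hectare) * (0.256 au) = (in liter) 6.595e+16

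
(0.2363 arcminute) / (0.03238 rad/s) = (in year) 6.731e-11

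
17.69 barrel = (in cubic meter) 2.812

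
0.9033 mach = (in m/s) 307.6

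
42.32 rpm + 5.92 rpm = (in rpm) 48.24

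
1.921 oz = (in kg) 0.05446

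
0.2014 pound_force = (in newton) 0.8959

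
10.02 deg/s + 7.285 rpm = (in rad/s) 0.9378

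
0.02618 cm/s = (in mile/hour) 0.0005856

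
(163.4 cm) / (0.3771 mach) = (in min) 0.0002121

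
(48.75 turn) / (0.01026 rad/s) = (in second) 2.985e+04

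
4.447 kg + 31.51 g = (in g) 4479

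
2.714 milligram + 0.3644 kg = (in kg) 0.3644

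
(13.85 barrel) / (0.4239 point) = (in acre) 3.639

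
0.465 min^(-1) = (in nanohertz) 7.75e+06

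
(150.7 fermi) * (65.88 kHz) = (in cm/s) 9.928e-07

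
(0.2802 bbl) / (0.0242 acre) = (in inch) 0.01791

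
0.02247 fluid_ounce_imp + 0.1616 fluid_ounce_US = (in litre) 0.005418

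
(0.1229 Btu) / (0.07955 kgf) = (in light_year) 1.757e-14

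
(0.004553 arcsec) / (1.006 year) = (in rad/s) 6.958e-16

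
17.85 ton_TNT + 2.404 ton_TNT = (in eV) 5.289e+29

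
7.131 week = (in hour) 1198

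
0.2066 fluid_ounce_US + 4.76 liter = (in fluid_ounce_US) 161.2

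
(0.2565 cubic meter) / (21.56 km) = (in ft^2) 0.0001281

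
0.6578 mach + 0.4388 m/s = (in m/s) 224.4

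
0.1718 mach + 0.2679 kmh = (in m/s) 58.57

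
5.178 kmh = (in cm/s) 143.8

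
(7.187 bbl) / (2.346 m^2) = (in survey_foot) 1.598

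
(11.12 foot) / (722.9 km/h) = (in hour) 4.689e-06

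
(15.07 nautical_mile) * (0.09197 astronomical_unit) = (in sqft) 4.133e+15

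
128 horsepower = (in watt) 9.545e+04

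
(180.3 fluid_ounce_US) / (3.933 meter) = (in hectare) 1.356e-07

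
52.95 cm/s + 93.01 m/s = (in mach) 0.2747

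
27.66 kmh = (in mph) 17.19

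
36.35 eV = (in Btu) 5.52e-21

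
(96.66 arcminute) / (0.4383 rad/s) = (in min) 0.001069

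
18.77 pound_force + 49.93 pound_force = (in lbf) 68.7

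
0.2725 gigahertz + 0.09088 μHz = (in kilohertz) 2.725e+05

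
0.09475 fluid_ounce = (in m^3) 2.802e-06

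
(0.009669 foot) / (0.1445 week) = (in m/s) 3.372e-08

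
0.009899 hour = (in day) 0.0004125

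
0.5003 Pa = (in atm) 4.938e-06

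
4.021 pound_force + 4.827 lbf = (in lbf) 8.848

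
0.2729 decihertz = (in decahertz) 0.002729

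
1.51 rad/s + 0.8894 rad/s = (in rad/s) 2.399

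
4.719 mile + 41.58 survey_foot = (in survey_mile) 4.727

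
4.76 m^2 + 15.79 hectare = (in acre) 39.02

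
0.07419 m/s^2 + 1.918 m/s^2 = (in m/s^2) 1.992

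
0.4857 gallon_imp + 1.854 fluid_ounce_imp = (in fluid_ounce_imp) 79.57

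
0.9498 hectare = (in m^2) 9498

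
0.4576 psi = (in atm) 0.03114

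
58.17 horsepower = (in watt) 4.338e+04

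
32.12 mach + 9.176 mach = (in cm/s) 1.406e+06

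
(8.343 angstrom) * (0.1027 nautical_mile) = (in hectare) 1.587e-11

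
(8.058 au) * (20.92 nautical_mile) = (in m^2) 4.67e+16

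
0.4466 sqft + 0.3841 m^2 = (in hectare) 4.256e-05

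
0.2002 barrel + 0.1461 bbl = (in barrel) 0.3463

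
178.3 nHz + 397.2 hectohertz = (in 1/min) 2.383e+06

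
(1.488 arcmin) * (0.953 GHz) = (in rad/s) 4.125e+05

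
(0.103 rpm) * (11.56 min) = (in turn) 1.191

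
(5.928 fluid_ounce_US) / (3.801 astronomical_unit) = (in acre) 7.619e-20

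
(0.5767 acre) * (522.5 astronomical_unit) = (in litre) 1.824e+20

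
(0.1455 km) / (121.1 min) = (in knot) 0.03893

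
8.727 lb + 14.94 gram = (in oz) 140.2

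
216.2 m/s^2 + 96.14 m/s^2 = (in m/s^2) 312.3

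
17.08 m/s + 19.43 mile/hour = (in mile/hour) 57.64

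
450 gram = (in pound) 0.9921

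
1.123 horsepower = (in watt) 837.4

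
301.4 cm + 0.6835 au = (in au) 0.6835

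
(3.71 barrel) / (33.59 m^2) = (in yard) 0.0192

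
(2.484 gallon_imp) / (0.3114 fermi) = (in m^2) 3.626e+13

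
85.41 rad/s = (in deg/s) 4894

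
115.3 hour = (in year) 0.01316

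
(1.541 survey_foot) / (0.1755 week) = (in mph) 9.899e-06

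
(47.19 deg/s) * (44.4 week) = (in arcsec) 4.562e+12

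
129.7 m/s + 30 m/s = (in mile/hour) 357.2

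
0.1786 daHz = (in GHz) 1.786e-09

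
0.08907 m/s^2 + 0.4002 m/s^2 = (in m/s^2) 0.4893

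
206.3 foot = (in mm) 6.288e+04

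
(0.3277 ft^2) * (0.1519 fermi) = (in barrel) 2.909e-17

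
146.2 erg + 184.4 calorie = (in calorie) 184.4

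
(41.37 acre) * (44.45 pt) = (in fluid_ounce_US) 8.877e+07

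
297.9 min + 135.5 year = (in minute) 7.122e+07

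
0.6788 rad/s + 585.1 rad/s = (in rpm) 5594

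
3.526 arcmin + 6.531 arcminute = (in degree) 0.1676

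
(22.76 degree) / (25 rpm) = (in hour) 4.215e-05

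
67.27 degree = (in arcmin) 4036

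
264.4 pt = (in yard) 0.102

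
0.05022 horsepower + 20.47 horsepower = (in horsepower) 20.52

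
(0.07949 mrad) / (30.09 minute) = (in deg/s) 2.523e-06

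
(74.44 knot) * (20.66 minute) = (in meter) 4.747e+04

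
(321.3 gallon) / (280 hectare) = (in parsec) 1.408e-23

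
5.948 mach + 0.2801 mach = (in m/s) 2121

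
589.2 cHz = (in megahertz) 5.892e-06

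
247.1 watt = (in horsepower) 0.3314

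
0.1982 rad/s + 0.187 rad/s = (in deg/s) 22.07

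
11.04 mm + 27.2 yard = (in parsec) 8.064e-16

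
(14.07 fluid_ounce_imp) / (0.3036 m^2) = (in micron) 1317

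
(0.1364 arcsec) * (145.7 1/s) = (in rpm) 0.0009201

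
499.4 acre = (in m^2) 2.021e+06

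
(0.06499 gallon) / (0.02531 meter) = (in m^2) 0.00972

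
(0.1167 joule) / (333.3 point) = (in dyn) 9.925e+04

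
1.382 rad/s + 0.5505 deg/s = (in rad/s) 1.392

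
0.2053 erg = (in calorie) 4.907e-09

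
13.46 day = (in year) 0.03688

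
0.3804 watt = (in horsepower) 0.0005101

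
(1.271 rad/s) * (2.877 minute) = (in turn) 34.92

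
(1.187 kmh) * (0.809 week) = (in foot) 5.293e+05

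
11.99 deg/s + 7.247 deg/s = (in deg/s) 19.24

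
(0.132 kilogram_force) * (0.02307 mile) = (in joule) 48.06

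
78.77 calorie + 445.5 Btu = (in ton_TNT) 0.0001124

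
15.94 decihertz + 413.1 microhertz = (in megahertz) 1.594e-06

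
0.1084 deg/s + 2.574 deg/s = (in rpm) 0.4471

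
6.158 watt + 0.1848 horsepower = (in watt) 144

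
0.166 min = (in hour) 0.002767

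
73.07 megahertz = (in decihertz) 7.307e+08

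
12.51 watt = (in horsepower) 0.01678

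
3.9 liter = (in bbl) 0.02453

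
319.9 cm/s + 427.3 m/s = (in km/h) 1550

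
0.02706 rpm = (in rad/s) 0.002834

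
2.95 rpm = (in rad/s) 0.3089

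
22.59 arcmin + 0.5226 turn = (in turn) 0.5236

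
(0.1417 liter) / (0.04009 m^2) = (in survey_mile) 2.196e-06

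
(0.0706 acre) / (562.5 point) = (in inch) 5.668e+04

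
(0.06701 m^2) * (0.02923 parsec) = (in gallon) 1.597e+16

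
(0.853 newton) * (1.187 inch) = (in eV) 1.605e+17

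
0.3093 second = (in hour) 8.592e-05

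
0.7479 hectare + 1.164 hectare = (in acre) 4.724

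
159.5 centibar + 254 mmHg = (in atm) 1.908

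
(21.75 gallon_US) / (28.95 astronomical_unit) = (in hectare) 1.901e-18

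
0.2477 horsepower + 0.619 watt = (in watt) 185.3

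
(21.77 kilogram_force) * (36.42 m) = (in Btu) 7.37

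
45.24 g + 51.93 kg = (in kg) 51.98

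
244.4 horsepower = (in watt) 1.822e+05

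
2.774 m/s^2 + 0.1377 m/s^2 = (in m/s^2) 2.912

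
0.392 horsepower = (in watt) 292.3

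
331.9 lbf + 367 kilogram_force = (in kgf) 517.5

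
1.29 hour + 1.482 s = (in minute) 77.42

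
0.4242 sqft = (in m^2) 0.03941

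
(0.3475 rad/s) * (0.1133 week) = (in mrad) 2.381e+07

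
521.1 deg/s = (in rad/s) 9.095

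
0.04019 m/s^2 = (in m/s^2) 0.04019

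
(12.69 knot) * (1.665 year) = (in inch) 1.35e+10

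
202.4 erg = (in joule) 2.024e-05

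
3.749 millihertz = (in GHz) 3.749e-12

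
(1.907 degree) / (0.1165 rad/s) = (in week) 4.724e-07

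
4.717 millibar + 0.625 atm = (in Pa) 6.38e+04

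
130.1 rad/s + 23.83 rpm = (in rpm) 1266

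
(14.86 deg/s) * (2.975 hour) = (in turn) 442.1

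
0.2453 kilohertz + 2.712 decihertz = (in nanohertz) 2.456e+11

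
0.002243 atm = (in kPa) 0.2273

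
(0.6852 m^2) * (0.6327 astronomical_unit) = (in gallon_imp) 1.427e+13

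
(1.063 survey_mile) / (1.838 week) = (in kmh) 0.00554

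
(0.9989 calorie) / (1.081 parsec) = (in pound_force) 2.817e-17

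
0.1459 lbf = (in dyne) 6.49e+04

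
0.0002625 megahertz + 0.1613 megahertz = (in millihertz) 1.616e+08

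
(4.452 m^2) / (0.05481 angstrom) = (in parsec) 2.632e-05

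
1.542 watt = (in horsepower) 0.002068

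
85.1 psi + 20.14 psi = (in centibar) 725.6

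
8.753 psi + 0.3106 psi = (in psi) 9.064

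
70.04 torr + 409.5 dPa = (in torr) 70.35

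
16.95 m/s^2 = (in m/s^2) 16.95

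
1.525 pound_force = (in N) 6.784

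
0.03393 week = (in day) 0.2375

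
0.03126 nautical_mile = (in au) 3.87e-10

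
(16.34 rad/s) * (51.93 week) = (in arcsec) 1.059e+14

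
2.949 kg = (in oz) 104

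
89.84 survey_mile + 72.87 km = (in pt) 6.164e+08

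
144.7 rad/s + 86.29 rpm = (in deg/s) 8808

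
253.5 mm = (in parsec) 8.215e-18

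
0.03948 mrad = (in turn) 6.283e-06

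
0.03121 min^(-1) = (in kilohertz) 5.202e-07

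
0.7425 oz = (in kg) 0.02105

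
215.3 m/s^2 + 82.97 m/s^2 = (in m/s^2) 298.3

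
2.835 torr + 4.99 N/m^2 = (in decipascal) 3830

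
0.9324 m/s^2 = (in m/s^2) 0.9324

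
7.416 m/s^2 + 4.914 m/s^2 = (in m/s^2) 12.33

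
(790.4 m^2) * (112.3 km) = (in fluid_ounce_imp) 3.124e+12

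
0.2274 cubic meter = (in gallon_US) 60.07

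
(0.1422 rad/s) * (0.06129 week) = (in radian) 5271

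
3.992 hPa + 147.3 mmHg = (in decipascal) 2.004e+05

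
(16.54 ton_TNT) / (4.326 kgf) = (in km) 1.631e+06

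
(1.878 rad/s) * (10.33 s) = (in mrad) 1.94e+04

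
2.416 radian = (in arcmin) 8306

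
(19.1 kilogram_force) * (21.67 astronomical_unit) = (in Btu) 5.755e+11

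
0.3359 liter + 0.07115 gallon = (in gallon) 0.1599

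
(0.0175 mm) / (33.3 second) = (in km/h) 1.892e-06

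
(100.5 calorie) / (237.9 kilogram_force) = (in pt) 510.9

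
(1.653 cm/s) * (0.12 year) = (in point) 1.773e+08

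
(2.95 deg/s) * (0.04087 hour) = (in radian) 7.575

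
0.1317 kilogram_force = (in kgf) 0.1317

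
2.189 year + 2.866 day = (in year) 2.197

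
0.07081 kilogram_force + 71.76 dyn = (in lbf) 0.1563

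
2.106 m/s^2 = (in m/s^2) 2.106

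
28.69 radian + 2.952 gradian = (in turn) 4.574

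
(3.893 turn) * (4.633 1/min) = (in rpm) 18.04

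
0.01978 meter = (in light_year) 2.091e-18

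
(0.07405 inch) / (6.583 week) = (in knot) 9.183e-10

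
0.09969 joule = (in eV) 6.222e+17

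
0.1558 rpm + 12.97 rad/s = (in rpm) 124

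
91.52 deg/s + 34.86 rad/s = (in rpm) 348.1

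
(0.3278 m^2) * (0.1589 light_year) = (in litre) 4.928e+17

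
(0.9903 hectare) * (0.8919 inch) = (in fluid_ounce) 7.586e+06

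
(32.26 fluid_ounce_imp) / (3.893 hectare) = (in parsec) 7.63e-25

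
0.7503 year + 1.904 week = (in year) 0.7868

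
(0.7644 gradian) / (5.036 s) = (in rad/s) 0.002384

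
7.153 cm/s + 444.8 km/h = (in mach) 0.3631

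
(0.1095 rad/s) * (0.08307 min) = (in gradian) 34.74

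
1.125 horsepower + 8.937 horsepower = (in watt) 7503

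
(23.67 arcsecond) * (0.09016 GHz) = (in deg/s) 5.928e+05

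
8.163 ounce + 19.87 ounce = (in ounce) 28.03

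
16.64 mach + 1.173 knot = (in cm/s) 5.667e+05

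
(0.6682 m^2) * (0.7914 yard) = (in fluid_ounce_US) 1.635e+04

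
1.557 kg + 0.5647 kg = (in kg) 2.122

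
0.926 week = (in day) 6.482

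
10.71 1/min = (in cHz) 17.85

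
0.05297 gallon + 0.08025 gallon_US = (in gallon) 0.1332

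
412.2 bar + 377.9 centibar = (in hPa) 4.16e+05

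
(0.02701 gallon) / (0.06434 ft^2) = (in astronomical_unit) 1.143e-13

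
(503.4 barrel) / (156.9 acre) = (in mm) 0.126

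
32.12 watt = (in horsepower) 0.04307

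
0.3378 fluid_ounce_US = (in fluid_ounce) 0.3378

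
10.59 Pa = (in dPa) 105.9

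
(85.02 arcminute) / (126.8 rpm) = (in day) 2.156e-08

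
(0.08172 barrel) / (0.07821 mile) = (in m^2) 0.0001032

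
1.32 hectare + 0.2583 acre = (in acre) 3.52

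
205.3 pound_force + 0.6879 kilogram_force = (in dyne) 9.2e+07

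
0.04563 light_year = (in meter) 4.317e+14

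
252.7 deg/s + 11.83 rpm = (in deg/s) 323.7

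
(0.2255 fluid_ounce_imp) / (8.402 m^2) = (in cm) 7.626e-05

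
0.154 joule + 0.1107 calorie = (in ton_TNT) 1.475e-10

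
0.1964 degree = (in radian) 0.003428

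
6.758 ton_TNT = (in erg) 2.828e+17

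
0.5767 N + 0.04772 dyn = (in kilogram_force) 0.05881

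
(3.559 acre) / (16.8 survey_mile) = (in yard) 0.5826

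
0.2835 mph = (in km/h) 0.4562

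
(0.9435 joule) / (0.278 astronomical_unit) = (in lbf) 5.1e-12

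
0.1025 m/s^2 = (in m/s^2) 0.1025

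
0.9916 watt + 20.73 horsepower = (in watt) 1.546e+04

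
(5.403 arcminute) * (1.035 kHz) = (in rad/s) 1.627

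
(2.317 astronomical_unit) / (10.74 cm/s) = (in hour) 8.965e+08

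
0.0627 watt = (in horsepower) 8.408e-05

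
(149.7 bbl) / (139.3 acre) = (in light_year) 4.463e-21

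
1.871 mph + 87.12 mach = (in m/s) 2.967e+04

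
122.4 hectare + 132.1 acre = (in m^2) 1.759e+06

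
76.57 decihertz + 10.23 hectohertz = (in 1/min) 6.184e+04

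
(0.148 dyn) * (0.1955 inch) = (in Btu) 6.966e-12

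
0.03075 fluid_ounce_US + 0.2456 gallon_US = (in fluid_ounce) 31.47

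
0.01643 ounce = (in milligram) 465.8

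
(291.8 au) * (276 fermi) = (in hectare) 0.001205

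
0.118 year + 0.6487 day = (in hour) 1049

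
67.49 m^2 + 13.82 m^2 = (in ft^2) 875.2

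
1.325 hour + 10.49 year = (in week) 547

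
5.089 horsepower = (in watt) 3795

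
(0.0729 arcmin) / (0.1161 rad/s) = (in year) 5.792e-12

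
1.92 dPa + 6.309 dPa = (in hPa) 0.008229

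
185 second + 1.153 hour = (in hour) 1.204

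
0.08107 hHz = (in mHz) 8107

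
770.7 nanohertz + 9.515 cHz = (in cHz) 9.515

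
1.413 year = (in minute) 7.427e+05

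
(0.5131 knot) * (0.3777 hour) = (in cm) 3.589e+04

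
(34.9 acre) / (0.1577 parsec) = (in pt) 8.227e-08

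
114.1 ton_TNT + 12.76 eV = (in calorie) 1.141e+11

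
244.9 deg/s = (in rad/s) 4.274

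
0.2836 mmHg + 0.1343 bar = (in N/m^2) 1.347e+04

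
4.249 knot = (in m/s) 2.186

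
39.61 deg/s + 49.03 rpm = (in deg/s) 333.8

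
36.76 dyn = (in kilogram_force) 3.748e-05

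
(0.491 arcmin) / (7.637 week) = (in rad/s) 3.092e-11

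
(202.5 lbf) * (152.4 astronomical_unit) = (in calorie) 4.908e+15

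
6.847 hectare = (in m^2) 6.847e+04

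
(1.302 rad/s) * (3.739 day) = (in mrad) 4.206e+08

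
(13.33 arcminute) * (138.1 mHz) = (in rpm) 0.005114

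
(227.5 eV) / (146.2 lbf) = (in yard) 6.129e-20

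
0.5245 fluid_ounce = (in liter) 0.01551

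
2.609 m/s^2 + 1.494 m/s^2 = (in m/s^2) 4.103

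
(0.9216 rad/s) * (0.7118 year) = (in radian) 2.069e+07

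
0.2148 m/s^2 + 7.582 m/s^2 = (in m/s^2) 7.797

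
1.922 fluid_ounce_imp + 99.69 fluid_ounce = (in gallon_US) 0.7933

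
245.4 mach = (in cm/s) 8.356e+06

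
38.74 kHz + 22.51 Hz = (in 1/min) 2.326e+06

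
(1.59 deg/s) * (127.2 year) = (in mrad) 1.113e+11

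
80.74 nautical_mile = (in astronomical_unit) 9.995e-07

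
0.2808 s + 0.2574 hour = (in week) 0.001533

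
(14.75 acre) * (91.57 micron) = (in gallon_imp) 1202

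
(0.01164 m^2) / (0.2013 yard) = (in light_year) 6.684e-18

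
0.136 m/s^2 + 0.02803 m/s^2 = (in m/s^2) 0.164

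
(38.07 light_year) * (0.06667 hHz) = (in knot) 4.668e+18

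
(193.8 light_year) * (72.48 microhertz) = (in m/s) 1.329e+14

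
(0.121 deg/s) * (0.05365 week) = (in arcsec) 1.413e+07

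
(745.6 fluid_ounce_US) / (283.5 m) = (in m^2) 7.778e-05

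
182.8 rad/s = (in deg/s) 1.047e+04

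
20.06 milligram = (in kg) 2.006e-05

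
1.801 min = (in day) 0.001251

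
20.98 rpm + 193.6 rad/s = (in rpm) 1870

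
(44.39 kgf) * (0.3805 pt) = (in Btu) 5.538e-05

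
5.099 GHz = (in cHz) 5.099e+11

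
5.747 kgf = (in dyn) 5.636e+06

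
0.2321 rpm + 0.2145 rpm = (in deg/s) 2.68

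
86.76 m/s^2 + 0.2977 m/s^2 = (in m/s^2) 87.06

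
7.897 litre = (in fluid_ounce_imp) 277.9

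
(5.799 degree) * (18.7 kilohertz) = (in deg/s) 1.084e+05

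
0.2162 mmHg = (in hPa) 0.2882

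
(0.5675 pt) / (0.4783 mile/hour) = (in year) 2.969e-11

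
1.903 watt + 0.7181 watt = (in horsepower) 0.003515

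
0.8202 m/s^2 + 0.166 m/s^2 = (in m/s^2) 0.9862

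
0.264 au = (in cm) 3.949e+12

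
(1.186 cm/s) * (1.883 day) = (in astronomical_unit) 1.29e-08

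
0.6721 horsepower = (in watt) 501.2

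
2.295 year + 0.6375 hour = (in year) 2.295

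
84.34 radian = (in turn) 13.42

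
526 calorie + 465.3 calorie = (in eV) 2.589e+22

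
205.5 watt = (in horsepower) 0.2756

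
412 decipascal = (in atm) 0.0004066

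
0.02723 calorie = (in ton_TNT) 2.723e-11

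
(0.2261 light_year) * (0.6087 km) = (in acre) 3.217e+14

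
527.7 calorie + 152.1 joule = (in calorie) 564.1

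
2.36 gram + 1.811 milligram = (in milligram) 2362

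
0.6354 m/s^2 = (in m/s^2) 0.6354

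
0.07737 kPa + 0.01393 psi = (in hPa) 1.734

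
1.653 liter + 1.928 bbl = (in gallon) 81.41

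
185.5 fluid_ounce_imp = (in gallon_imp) 1.159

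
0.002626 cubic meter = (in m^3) 0.002626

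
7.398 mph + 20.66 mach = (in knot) 1.368e+04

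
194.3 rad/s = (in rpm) 1855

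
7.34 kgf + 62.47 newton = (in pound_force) 30.23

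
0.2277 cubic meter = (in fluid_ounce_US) 7699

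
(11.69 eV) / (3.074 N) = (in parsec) 1.975e-35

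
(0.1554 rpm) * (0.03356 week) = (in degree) 1.893e+04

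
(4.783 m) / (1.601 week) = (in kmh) 1.778e-05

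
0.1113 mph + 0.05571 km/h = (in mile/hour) 0.1459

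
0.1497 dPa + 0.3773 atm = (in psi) 5.545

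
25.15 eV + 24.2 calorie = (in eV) 6.32e+20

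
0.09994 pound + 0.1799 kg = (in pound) 0.4966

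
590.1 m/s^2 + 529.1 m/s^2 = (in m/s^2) 1119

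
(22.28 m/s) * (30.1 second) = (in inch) 2.64e+04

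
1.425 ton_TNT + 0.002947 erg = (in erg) 5.962e+16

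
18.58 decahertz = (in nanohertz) 1.858e+11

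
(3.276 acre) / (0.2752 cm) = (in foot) 1.581e+07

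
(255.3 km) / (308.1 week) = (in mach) 4.024e-06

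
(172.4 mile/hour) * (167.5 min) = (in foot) 2.541e+06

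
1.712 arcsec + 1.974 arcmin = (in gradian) 0.03708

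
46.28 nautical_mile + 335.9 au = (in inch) 1.978e+15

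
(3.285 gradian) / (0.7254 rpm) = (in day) 7.862e-06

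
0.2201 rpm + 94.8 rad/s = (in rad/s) 94.82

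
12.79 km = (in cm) 1.279e+06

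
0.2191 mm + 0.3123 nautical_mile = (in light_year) 6.113e-14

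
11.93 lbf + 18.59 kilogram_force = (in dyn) 2.354e+07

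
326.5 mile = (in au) 3.512e-06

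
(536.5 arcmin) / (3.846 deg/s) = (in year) 7.372e-08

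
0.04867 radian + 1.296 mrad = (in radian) 0.04997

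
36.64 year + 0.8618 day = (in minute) 1.926e+07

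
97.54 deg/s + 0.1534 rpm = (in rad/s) 1.718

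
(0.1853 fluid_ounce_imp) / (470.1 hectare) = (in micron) 1.12e-06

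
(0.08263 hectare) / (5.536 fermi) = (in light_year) 15.78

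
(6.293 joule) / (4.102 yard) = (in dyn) 1.678e+05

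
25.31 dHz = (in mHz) 2531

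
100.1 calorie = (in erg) 4.188e+09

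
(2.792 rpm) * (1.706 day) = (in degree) 2.469e+06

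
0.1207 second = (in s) 0.1207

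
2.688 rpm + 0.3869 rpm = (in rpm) 3.075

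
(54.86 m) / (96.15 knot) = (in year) 3.517e-08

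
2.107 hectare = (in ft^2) 2.268e+05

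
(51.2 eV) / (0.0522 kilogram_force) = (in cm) 1.602e-15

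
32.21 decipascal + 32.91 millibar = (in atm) 0.03251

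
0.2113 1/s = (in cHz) 21.13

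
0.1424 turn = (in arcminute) 3076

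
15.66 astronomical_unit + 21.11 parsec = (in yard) 7.124e+17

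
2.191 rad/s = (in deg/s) 125.5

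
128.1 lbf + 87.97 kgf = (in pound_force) 322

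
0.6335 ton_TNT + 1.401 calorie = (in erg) 2.651e+16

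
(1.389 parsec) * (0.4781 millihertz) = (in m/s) 2.049e+13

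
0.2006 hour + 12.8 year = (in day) 4672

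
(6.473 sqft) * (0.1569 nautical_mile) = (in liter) 1.747e+05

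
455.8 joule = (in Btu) 0.432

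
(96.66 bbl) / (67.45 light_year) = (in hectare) 2.408e-21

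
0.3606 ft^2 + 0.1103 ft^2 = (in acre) 1.081e-05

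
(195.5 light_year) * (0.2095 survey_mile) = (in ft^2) 6.712e+21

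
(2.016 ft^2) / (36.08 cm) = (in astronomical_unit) 3.47e-12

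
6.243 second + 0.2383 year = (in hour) 2088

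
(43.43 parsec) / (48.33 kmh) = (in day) 1.155e+12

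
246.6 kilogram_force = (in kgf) 246.6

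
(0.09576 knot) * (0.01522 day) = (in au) 4.33e-10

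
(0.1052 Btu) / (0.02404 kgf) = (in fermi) 4.708e+17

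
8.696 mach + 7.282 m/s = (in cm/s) 2.968e+05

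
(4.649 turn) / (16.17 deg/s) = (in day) 0.001198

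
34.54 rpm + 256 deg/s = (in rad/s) 8.085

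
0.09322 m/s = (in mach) 0.0002738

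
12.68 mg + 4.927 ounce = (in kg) 0.1397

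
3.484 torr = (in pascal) 464.5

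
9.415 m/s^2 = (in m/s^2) 9.415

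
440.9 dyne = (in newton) 0.004409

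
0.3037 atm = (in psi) 4.463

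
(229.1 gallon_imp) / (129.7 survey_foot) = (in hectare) 2.635e-06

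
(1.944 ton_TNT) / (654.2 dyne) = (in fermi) 1.243e+27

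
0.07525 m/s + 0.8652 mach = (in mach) 0.8654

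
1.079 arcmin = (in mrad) 0.3139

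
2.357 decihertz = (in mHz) 235.7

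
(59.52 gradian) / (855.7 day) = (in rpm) 1.208e-07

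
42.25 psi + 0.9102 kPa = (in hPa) 2922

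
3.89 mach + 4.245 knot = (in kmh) 4776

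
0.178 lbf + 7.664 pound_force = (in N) 34.88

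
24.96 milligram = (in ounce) 0.0008804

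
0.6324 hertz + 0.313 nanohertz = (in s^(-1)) 0.6324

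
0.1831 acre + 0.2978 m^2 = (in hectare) 0.07413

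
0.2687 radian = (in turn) 0.04276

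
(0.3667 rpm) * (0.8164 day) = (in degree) 1.552e+05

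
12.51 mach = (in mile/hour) 9529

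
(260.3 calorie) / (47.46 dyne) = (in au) 1.534e-05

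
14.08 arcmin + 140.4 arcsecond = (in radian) 0.004776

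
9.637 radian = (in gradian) 613.5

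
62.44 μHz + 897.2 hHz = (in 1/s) 8.972e+04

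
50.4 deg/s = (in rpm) 8.4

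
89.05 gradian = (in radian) 1.399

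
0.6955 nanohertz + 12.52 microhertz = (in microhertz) 12.52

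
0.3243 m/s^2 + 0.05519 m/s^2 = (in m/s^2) 0.3795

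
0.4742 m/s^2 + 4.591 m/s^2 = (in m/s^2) 5.065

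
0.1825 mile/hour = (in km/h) 0.2937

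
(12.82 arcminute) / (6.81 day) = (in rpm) 6.052e-08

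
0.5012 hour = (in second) 1804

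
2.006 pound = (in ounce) 32.1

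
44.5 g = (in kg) 0.0445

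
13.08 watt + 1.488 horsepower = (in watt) 1123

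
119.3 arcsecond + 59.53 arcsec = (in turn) 0.000138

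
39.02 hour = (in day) 1.626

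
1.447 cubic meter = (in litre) 1447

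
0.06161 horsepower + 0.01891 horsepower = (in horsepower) 0.08052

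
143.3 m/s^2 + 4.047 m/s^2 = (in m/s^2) 147.3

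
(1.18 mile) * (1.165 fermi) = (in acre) 5.467e-16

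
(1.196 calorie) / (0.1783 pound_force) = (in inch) 248.4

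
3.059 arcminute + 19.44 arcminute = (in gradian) 0.4166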